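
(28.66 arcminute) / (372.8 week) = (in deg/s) 2.119e-09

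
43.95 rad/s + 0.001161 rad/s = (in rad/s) 43.95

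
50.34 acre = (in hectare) 20.37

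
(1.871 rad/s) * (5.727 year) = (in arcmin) 1.162e+12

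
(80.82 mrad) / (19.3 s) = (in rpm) 0.03999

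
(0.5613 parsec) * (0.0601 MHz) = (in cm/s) 1.041e+23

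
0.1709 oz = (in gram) 4.845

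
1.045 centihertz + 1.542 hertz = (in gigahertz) 1.552e-09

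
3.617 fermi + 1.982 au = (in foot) 9.728e+11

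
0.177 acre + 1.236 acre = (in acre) 1.413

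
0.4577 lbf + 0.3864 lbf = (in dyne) 3.755e+05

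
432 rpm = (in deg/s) 2592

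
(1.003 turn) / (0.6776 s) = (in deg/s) 532.9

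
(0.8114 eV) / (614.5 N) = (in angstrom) 2.116e-12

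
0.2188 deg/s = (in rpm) 0.03647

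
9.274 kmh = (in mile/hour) 5.763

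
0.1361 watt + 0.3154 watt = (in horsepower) 0.0006055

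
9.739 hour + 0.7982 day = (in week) 0.172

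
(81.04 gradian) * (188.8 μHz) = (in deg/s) 0.01377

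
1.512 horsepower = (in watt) 1127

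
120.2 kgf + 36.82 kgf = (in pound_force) 346.2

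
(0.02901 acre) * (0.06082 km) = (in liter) 7.14e+06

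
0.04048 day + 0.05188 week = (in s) 3.487e+04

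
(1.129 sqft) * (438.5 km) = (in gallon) 1.215e+07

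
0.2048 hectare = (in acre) 0.5061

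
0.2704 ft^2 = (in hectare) 2.512e-06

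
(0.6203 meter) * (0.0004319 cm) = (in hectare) 2.679e-10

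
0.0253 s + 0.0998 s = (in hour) 3.475e-05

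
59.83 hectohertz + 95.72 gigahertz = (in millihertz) 9.572e+13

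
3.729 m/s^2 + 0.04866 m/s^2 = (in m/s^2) 3.778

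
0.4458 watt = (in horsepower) 0.0005978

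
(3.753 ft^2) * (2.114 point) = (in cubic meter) 0.00026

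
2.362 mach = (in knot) 1563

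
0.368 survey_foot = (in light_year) 1.186e-17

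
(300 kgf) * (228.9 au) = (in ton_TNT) 2.408e+07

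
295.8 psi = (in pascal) 2.039e+06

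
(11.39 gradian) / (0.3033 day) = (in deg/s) 0.0003912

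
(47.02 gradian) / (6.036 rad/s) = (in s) 0.1224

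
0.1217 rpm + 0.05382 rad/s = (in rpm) 0.6356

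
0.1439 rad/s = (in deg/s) 8.245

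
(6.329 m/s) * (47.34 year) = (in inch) 3.72e+11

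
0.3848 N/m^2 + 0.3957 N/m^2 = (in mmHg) 0.005854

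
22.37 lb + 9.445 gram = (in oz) 358.3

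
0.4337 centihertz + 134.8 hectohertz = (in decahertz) 1348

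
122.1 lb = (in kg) 55.38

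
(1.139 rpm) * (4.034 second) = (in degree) 27.57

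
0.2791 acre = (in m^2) 1129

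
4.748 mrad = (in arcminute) 16.32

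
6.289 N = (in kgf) 0.6413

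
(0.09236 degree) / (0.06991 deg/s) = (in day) 1.529e-05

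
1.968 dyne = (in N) 1.968e-05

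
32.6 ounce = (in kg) 0.9242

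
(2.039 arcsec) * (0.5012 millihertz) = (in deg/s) 2.839e-07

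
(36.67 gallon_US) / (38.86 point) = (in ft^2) 109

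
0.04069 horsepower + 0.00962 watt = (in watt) 30.35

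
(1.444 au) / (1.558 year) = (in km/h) 1.583e+04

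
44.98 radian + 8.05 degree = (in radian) 45.12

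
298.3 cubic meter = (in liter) 2.983e+05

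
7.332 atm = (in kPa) 742.9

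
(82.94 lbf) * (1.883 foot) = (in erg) 2.117e+09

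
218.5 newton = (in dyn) 2.185e+07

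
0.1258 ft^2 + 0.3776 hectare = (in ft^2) 4.064e+04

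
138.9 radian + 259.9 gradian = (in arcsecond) 2.949e+07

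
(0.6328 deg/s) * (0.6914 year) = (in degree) 1.38e+07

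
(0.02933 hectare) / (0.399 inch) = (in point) 8.204e+07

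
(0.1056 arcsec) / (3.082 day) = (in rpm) 1.836e-11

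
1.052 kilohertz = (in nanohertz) 1.052e+12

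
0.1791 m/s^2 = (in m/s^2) 0.1791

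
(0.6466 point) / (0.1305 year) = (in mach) 1.628e-13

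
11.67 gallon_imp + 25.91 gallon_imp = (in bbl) 1.075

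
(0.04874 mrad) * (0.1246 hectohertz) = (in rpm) 0.005799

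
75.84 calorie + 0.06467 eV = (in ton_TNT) 7.584e-08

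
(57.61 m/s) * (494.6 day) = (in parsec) 7.978e-08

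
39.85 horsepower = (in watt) 2.972e+04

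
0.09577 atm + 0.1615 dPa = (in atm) 0.09577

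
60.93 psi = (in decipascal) 4.201e+06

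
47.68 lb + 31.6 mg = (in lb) 47.68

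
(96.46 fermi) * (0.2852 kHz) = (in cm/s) 2.751e-09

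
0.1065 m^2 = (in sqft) 1.146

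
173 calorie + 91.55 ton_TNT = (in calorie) 9.155e+10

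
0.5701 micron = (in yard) 6.235e-07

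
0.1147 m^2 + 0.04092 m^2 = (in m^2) 0.1556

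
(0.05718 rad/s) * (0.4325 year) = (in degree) 4.468e+07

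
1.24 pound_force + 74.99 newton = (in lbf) 18.1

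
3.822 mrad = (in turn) 0.0006083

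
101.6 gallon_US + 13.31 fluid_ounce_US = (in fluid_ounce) 1.302e+04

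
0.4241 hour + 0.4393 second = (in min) 25.45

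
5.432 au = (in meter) 8.126e+11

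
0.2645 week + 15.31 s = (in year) 0.005073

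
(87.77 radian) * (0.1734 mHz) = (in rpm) 0.1453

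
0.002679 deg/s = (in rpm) 0.0004465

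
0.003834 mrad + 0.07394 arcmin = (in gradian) 0.001613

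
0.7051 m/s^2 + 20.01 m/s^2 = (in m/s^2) 20.72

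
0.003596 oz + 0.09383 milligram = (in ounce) 0.003599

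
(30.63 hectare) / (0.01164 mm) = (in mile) 1.635e+07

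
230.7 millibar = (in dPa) 2.307e+05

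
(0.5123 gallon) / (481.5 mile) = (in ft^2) 2.694e-08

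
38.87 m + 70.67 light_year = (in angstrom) 6.686e+27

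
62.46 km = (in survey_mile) 38.81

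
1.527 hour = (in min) 91.62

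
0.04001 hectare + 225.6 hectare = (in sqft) 2.429e+07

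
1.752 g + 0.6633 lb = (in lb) 0.6672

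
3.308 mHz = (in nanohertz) 3.308e+06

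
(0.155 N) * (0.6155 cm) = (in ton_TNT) 2.28e-13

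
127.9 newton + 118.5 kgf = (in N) 1290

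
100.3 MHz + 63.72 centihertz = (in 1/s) 1.003e+08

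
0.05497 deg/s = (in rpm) 0.009162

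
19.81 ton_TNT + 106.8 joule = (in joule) 8.289e+10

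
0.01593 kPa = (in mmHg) 0.1195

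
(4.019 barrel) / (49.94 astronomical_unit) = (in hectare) 8.553e-18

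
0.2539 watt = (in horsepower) 0.0003405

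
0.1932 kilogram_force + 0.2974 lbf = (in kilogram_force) 0.3281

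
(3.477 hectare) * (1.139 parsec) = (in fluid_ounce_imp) 4.301e+25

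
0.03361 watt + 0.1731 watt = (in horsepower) 0.0002772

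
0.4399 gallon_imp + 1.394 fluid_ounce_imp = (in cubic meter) 0.002039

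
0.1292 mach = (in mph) 98.41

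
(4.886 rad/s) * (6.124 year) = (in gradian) 6.007e+10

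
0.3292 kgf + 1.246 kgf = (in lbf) 3.473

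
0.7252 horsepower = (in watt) 540.8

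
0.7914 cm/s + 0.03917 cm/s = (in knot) 0.01614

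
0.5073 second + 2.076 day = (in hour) 49.82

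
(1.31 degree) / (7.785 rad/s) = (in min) 4.895e-05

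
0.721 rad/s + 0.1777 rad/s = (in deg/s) 51.49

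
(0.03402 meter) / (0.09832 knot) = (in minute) 0.01121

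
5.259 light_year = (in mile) 3.092e+13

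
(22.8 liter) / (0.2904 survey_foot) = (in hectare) 2.576e-05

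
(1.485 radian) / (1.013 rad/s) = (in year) 4.648e-08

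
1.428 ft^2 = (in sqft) 1.428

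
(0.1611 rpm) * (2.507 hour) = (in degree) 8724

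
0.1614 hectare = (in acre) 0.3988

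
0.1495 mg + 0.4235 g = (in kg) 0.0004236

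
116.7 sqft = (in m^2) 10.84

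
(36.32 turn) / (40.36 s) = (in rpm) 53.99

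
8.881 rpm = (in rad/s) 0.93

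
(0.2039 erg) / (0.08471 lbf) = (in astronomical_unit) 3.617e-19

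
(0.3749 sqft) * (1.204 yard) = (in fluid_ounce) 1297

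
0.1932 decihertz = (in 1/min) 1.159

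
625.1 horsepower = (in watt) 4.661e+05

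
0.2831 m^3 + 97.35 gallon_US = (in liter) 651.6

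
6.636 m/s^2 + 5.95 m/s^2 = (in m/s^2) 12.59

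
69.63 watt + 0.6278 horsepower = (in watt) 537.8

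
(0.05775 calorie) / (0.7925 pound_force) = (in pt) 194.3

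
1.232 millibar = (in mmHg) 0.9241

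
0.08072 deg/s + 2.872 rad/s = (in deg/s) 164.6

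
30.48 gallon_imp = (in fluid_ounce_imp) 4877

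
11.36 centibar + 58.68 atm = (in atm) 58.79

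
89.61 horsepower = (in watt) 6.682e+04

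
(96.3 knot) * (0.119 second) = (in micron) 5.895e+06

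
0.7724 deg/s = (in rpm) 0.1287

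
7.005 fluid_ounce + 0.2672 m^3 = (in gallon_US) 70.64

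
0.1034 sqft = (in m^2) 0.009606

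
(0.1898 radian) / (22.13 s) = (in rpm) 0.0819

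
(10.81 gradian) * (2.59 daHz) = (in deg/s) 252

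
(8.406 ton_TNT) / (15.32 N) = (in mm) 2.296e+12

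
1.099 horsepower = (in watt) 819.5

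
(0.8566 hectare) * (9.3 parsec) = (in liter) 2.458e+24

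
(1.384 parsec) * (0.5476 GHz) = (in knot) 4.546e+25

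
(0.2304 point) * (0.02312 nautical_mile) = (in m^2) 0.00348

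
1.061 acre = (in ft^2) 4.622e+04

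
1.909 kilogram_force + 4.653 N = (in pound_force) 5.255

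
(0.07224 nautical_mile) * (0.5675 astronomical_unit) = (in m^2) 1.136e+13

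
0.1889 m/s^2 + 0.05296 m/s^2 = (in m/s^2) 0.2419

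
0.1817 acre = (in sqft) 7915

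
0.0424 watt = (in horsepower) 5.686e-05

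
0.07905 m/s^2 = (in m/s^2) 0.07905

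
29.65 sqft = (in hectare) 0.0002755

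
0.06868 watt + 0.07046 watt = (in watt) 0.1391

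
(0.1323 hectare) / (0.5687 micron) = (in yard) 2.544e+09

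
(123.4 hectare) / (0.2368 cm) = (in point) 1.477e+12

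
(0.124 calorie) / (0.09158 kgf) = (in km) 0.0005777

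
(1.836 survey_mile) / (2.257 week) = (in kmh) 0.007793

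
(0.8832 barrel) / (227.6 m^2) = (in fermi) 6.169e+11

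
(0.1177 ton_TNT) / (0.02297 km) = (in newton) 2.144e+07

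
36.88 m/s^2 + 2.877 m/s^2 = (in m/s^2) 39.76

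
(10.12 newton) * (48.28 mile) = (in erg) 7.863e+12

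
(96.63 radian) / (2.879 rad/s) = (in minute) 0.5594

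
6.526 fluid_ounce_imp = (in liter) 0.1854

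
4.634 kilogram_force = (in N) 45.44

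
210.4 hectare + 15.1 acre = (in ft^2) 2.331e+07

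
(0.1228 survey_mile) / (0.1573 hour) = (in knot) 0.6784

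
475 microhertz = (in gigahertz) 4.75e-13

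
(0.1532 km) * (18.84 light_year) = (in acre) 6.748e+15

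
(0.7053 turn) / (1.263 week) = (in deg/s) 0.0003324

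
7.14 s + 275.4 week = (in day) 1928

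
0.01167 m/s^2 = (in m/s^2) 0.01167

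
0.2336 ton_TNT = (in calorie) 2.336e+08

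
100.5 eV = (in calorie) 3.848e-18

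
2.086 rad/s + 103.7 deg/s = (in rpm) 37.2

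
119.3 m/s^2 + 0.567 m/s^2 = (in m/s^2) 119.9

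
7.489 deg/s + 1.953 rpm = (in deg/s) 19.21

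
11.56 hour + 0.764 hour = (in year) 0.001407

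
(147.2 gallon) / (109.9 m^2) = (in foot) 0.01663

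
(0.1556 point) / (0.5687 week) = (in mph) 3.57e-10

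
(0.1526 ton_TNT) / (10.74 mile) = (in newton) 3.694e+04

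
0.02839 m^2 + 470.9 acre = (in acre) 470.9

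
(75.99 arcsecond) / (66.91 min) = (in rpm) 8.763e-07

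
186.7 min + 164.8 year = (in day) 6.015e+04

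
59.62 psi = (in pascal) 4.111e+05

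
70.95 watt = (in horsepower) 0.09515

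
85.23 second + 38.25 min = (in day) 0.02755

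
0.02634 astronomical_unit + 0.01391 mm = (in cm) 3.94e+11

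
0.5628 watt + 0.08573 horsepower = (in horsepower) 0.08648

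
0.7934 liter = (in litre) 0.7934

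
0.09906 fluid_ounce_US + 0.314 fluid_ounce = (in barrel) 7.683e-05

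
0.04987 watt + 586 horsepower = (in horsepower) 586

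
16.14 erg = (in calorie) 3.858e-07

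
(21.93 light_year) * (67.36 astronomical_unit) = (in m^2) 2.091e+30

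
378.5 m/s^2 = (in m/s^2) 378.5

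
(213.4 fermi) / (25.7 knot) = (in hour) 4.484e-18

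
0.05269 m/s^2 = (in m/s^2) 0.05269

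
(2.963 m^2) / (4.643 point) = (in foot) 5935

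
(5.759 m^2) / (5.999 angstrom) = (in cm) 9.6e+11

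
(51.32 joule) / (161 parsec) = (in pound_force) 2.322e-18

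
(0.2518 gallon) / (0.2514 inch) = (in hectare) 1.493e-05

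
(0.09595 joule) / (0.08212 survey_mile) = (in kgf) 7.403e-05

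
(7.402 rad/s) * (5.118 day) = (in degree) 1.875e+08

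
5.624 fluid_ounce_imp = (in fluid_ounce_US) 5.403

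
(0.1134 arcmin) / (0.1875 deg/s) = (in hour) 2.8e-06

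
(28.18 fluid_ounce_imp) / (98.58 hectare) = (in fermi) 8.122e+05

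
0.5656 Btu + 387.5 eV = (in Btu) 0.5656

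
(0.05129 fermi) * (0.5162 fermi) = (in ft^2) 2.85e-31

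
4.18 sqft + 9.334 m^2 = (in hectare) 0.0009722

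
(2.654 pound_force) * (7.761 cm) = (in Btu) 0.0008684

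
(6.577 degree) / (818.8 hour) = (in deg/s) 2.231e-06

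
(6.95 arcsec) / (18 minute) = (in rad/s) 3.12e-08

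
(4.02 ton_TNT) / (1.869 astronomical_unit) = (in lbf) 0.01352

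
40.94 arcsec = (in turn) 3.159e-05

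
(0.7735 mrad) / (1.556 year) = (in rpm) 1.505e-10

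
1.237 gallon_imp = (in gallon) 1.486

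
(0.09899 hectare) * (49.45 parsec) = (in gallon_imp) 3.323e+23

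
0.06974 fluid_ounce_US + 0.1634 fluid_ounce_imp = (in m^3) 6.705e-06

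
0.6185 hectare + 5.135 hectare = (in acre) 14.22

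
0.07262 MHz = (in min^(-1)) 4.357e+06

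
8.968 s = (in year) 2.844e-07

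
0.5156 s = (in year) 1.635e-08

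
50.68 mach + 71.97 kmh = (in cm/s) 1.728e+06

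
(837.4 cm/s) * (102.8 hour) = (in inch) 1.22e+08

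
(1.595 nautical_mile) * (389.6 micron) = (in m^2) 1.151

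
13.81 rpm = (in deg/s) 82.86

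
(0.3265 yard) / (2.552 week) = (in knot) 3.76e-07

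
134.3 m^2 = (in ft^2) 1446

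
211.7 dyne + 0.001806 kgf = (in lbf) 0.004457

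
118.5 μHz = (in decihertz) 0.001185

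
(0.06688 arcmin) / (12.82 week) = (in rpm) 2.396e-11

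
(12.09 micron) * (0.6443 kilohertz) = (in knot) 0.01514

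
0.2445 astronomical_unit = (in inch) 1.44e+12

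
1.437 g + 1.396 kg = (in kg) 1.397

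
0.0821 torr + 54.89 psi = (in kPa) 378.5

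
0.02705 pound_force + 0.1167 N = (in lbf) 0.05329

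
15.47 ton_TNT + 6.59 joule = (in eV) 4.04e+29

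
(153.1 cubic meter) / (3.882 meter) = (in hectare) 0.003944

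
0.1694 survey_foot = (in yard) 0.05647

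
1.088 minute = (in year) 2.07e-06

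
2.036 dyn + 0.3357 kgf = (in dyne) 3.292e+05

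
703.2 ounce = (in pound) 43.95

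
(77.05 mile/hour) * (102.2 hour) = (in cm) 1.267e+09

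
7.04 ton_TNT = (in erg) 2.946e+17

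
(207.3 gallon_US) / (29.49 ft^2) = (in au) 1.915e-12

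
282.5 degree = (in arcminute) 1.695e+04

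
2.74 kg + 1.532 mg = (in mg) 2.74e+06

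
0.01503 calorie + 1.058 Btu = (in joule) 1116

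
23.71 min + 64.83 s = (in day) 0.01722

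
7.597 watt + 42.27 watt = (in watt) 49.87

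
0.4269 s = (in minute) 0.007115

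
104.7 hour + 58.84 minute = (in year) 0.01206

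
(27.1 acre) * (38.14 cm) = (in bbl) 2.631e+05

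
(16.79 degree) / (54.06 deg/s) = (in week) 5.135e-07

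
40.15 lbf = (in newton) 178.6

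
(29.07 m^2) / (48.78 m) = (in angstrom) 5.959e+09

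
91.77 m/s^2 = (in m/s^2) 91.77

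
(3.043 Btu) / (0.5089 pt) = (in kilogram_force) 1.824e+06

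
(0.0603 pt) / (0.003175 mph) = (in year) 4.752e-10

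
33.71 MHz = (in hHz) 3.371e+05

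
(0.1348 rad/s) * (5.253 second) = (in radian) 0.7081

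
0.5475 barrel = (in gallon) 23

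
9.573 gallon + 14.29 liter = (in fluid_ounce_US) 1709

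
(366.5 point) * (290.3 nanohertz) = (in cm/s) 3.753e-06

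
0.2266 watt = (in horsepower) 0.0003039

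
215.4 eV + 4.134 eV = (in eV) 219.5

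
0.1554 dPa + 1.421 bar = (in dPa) 1.421e+06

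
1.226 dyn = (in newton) 1.226e-05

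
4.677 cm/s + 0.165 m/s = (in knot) 0.4116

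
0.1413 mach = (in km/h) 173.2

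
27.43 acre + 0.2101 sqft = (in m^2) 1.11e+05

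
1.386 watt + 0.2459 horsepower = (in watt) 184.8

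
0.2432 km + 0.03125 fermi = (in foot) 797.9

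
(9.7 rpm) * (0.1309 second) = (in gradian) 8.465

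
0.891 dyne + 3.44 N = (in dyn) 3.44e+05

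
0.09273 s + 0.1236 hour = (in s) 445.1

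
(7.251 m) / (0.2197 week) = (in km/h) 0.0001965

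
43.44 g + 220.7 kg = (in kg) 220.7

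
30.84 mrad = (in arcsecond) 6361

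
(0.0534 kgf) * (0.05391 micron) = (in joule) 2.823e-08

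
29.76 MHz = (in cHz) 2.976e+09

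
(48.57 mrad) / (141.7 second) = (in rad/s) 0.0003428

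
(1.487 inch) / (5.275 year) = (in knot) 4.413e-10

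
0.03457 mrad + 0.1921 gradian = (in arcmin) 10.49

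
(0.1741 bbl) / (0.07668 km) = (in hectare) 3.61e-08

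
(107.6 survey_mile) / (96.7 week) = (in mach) 8.696e-06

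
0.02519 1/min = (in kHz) 4.198e-07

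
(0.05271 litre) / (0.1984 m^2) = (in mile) 1.651e-07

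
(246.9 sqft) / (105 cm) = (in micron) 2.185e+07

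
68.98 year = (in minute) 3.626e+07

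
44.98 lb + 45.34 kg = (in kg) 65.74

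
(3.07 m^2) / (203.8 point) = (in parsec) 1.384e-15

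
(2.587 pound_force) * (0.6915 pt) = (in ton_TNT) 6.709e-13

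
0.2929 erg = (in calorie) 7e-09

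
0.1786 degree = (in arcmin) 10.72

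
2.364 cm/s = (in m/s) 0.02364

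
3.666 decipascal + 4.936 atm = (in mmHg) 3751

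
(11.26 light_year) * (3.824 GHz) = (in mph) 9.112e+26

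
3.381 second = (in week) 5.59e-06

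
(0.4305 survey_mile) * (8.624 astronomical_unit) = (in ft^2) 9.621e+15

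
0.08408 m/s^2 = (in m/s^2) 0.08408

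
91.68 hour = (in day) 3.82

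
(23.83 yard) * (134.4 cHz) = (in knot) 56.93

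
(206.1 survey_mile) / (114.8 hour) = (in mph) 1.795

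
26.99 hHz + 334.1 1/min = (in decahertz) 270.5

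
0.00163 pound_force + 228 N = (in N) 228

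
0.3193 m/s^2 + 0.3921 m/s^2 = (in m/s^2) 0.7114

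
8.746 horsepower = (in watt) 6522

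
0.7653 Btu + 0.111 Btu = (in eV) 5.771e+21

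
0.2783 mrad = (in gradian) 0.01772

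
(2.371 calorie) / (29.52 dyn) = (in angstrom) 3.361e+14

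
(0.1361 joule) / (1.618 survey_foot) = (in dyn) 2.76e+04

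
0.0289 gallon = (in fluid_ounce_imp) 3.85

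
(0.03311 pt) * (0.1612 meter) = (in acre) 4.653e-10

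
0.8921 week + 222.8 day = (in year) 0.6275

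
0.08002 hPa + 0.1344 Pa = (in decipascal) 81.36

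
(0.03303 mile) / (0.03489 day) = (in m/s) 0.01763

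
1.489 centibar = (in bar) 0.01489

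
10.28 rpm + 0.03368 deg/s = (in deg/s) 61.71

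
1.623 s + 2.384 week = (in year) 0.04572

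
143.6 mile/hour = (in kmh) 231.1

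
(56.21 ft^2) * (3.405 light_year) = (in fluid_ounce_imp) 5.921e+21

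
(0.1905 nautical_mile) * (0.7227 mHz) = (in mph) 0.5704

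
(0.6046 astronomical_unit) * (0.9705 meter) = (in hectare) 8.778e+06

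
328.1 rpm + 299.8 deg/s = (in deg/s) 2268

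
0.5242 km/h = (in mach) 0.0004276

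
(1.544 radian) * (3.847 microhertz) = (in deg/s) 0.0003403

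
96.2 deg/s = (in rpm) 16.03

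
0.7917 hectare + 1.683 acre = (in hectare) 1.473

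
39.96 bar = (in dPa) 3.996e+07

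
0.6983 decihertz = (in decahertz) 0.006983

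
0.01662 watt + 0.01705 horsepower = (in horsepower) 0.01707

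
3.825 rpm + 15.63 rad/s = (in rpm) 153.1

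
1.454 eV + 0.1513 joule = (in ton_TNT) 3.616e-11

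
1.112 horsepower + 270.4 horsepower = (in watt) 2.025e+05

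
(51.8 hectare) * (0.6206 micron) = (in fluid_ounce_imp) 1.131e+04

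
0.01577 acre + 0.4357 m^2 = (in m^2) 64.25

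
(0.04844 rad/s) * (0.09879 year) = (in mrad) 1.509e+08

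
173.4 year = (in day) 6.329e+04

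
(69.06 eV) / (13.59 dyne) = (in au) 5.442e-25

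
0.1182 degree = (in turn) 0.0003283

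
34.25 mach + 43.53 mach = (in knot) 5.148e+04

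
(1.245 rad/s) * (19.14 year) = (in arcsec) 1.55e+14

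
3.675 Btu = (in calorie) 926.7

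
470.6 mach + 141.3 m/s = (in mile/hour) 3.588e+05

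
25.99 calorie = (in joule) 108.7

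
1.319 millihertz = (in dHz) 0.01319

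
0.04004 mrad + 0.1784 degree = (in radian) 0.003154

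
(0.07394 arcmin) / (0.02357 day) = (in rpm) 1.009e-07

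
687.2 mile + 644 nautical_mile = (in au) 1.537e-05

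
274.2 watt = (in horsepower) 0.3677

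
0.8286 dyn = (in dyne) 0.8286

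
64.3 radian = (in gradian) 4093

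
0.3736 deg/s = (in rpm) 0.06227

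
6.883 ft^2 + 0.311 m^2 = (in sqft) 10.23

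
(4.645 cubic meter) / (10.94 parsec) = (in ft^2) 1.481e-16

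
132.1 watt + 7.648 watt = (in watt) 139.7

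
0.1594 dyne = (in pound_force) 3.583e-07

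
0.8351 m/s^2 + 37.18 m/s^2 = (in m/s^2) 38.02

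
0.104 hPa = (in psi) 0.001508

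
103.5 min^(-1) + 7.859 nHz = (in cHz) 172.5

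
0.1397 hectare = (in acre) 0.3452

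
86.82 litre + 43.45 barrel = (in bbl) 44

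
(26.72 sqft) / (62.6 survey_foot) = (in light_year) 1.375e-17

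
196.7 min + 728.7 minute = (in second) 5.552e+04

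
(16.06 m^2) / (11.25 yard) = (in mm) 1561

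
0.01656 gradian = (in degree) 0.0149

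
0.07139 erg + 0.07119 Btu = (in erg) 7.511e+08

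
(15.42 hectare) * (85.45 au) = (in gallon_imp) 4.336e+20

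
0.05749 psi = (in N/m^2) 396.4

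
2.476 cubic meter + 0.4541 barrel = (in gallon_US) 673.2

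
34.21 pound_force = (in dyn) 1.522e+07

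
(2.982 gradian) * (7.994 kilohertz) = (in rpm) 3576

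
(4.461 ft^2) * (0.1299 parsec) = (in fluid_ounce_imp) 5.847e+19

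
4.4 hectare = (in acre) 10.87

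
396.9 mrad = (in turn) 0.06317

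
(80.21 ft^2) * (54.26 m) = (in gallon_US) 1.068e+05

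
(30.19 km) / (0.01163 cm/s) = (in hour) 7.211e+04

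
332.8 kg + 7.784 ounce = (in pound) 734.2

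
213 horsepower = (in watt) 1.588e+05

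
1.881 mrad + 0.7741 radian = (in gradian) 49.4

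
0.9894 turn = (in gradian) 395.8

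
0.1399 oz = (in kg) 0.003966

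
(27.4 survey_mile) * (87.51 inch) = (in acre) 24.22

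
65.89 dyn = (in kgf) 6.719e-05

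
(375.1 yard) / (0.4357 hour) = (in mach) 0.0006422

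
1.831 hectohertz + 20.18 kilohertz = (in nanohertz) 2.036e+13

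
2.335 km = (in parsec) 7.567e-14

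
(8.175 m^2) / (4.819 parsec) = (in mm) 5.498e-14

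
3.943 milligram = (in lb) 8.693e-06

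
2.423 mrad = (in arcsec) 499.8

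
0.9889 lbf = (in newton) 4.399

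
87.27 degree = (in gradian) 96.97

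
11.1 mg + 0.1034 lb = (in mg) 4.691e+04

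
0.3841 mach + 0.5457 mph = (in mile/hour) 293.1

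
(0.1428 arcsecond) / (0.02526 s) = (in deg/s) 0.00157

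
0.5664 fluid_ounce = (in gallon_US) 0.004425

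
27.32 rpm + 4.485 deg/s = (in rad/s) 2.939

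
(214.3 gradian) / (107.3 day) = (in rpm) 3.467e-06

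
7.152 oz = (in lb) 0.447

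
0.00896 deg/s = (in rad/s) 0.0001564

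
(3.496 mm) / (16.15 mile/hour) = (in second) 0.0004842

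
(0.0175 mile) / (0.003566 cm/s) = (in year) 0.02504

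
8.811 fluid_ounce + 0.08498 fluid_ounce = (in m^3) 0.0002631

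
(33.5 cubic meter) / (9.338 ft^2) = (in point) 1.095e+05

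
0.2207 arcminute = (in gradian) 0.004087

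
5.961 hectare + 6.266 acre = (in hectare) 8.497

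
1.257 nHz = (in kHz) 1.257e-12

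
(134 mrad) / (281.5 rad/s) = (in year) 1.509e-11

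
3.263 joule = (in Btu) 0.003093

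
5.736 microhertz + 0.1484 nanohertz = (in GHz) 5.736e-15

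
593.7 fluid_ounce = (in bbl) 0.1104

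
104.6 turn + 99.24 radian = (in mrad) 7.565e+05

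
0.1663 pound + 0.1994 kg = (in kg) 0.2748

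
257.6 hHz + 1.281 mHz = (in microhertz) 2.576e+10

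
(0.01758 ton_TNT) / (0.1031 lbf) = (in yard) 1.754e+08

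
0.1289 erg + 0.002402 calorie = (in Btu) 9.526e-06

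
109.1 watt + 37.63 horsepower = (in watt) 2.817e+04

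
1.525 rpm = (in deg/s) 9.15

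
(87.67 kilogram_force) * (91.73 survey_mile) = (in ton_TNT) 0.03033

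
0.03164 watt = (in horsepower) 4.243e-05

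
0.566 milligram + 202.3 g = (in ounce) 7.136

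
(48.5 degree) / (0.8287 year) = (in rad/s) 3.239e-08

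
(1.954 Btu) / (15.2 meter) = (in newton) 135.6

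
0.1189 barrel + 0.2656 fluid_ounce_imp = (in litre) 18.91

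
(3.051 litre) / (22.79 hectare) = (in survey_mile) 8.319e-12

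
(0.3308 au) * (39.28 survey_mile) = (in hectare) 3.128e+11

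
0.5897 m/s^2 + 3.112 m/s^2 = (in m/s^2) 3.702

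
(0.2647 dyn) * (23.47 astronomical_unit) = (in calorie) 2.221e+06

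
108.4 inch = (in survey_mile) 0.001711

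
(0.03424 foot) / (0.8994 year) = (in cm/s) 3.68e-08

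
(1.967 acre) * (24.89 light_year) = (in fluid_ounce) 6.338e+25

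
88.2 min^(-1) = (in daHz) 0.147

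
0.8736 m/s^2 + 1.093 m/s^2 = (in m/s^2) 1.967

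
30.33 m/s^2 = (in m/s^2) 30.33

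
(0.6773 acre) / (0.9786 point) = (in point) 2.251e+10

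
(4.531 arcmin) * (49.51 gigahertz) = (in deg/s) 3.739e+09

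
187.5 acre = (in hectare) 75.88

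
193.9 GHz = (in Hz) 1.939e+11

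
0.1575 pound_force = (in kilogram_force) 0.07144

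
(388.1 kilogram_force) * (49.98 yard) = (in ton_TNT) 4.157e-05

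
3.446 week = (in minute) 3.474e+04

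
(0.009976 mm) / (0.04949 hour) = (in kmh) 2.016e-07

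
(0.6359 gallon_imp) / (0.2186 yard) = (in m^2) 0.01446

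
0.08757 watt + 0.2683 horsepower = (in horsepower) 0.2684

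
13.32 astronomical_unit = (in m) 1.993e+12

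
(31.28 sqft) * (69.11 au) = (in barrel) 1.89e+14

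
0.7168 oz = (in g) 20.32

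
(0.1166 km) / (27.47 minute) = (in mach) 0.0002078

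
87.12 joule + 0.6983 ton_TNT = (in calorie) 6.983e+08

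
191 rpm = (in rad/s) 20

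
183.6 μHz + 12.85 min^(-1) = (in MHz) 2.144e-07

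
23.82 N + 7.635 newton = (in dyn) 3.145e+06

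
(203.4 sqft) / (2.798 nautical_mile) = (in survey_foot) 0.01196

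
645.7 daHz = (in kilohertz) 6.457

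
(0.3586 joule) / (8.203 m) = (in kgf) 0.004458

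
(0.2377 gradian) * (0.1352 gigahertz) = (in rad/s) 5.048e+05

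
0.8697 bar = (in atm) 0.8583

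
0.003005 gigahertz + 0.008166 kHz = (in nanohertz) 3.005e+15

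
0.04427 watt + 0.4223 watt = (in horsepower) 0.0006257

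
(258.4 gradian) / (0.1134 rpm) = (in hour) 0.09494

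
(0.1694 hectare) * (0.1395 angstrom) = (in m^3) 2.363e-08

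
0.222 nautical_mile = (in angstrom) 4.111e+12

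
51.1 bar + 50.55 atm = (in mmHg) 7.675e+04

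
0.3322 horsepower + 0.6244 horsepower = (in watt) 713.3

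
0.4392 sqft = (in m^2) 0.0408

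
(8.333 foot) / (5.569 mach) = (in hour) 3.721e-07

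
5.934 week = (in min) 5.981e+04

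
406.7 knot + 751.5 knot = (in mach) 1.75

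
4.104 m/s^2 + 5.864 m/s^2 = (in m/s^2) 9.968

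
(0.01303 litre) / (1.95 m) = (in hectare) 6.682e-10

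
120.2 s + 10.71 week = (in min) 1.08e+05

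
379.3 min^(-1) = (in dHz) 63.22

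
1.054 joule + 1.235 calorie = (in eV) 3.883e+19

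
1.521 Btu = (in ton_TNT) 3.835e-07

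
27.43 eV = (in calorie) 1.05e-18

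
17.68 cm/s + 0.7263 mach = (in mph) 553.6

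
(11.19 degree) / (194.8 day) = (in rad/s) 1.16e-08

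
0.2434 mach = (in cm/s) 8288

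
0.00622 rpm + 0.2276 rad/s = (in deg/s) 13.08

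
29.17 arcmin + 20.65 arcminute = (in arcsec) 2989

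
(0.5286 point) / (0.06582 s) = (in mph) 0.006338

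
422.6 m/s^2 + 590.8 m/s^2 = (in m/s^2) 1013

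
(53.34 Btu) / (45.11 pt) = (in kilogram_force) 3.606e+05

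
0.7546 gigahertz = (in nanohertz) 7.546e+17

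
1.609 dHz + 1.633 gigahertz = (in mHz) 1.633e+12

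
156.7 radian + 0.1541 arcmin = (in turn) 24.94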